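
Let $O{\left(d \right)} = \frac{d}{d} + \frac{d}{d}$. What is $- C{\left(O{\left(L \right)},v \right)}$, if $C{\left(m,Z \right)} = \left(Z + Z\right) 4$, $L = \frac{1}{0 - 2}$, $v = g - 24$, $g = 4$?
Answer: $160$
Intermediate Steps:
$v = -20$ ($v = 4 - 24 = -20$)
$L = - \frac{1}{2}$ ($L = \frac{1}{-2} = - \frac{1}{2} \approx -0.5$)
$O{\left(d \right)} = 2$ ($O{\left(d \right)} = 1 + 1 = 2$)
$C{\left(m,Z \right)} = 8 Z$ ($C{\left(m,Z \right)} = 2 Z 4 = 8 Z$)
$- C{\left(O{\left(L \right)},v \right)} = - 8 \left(-20\right) = \left(-1\right) \left(-160\right) = 160$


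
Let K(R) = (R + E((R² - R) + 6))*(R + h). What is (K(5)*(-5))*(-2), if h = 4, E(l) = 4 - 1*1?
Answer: 720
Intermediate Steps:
E(l) = 3 (E(l) = 4 - 1 = 3)
K(R) = (3 + R)*(4 + R) (K(R) = (R + 3)*(R + 4) = (3 + R)*(4 + R))
(K(5)*(-5))*(-2) = ((12 + 5² + 7*5)*(-5))*(-2) = ((12 + 25 + 35)*(-5))*(-2) = (72*(-5))*(-2) = -360*(-2) = 720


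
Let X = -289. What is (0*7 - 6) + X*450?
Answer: -130056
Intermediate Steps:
(0*7 - 6) + X*450 = (0*7 - 6) - 289*450 = (0 - 6) - 130050 = -6 - 130050 = -130056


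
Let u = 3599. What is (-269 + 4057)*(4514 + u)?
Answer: 30732044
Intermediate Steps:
(-269 + 4057)*(4514 + u) = (-269 + 4057)*(4514 + 3599) = 3788*8113 = 30732044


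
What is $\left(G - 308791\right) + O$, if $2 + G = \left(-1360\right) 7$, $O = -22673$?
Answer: $-340986$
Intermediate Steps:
$G = -9522$ ($G = -2 - 9520 = -9522$)
$\left(G - 308791\right) + O = \left(-9522 - 308791\right) - 22673 = -318313 - 22673 = -340986$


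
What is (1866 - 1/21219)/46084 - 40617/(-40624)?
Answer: 10331521604951/9931109557776 ≈ 1.0403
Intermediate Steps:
(1866 - 1/21219)/46084 - 40617/(-40624) = (1866 - 1*1/21219)*(1/46084) - 40617*(-1/40624) = (1866 - 1/21219)*(1/46084) + 40617/40624 = (39594653/21219)*(1/46084) + 40617/40624 = 39594653/977856396 + 40617/40624 = 10331521604951/9931109557776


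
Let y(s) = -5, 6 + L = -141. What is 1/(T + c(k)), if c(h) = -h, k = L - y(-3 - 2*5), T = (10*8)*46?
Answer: 1/3822 ≈ 0.00026164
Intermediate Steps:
L = -147 (L = -6 - 141 = -147)
T = 3680 (T = 80*46 = 3680)
k = -142 (k = -147 - 1*(-5) = -147 + 5 = -142)
1/(T + c(k)) = 1/(3680 - 1*(-142)) = 1/(3680 + 142) = 1/3822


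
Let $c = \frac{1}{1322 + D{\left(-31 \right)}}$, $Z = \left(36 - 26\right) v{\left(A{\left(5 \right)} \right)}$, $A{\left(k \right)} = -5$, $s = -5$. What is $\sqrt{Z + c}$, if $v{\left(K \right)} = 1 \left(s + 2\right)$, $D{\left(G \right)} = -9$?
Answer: $\frac{i \sqrt{51717757}}{1313} \approx 5.4772 i$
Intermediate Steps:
$v{\left(K \right)} = -3$ ($v{\left(K \right)} = 1 \left(-5 + 2\right) = 1 \left(-3\right) = -3$)
$Z = -30$ ($Z = \left(36 - 26\right) \left(-3\right) = 10 \left(-3\right) = -30$)
$c = \frac{1}{1313}$ ($c = \frac{1}{1322 - 9} = \frac{1}{1313} \approx 0.00076161$)
$\sqrt{Z + c} = \sqrt{-30 + \frac{1}{1313}} = \sqrt{- \frac{39389}{1313}} = \frac{i \sqrt{51717757}}{1313}$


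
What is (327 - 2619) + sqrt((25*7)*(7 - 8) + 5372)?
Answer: -2292 + sqrt(5197) ≈ -2219.9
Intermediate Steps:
(327 - 2619) + sqrt((25*7)*(7 - 8) + 5372) = -2292 + sqrt(175*(-1) + 5372) = -2292 + sqrt(-175 + 5372) = -2292 + sqrt(5197)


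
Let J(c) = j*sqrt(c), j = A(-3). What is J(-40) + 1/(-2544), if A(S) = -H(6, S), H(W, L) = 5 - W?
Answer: -1/2544 + 2*I*sqrt(10) ≈ -0.00039308 + 6.3246*I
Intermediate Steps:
A(S) = 1 (A(S) = -(5 - 1*6) = -(5 - 6) = -1*(-1) = 1)
j = 1
J(c) = sqrt(c) (J(c) = 1*sqrt(c) = sqrt(c))
J(-40) + 1/(-2544) = sqrt(-40) + 1/(-2544) = 2*I*sqrt(10) - 1/2544 = -1/2544 + 2*I*sqrt(10)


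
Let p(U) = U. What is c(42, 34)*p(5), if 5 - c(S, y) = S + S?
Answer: -395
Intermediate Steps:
c(S, y) = 5 - 2*S (c(S, y) = 5 - (S + S) = 5 - 2*S)
c(42, 34)*p(5) = (5 - 2*42)*5 = (5 - 84)*5 = -79*5 = -395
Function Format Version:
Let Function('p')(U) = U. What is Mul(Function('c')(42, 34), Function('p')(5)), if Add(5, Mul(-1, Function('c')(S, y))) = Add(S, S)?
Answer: -395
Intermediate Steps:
Function('c')(S, y) = Add(5, Mul(-2, S)) (Function('c')(S, y) = Add(5, Mul(-1, Add(S, S))) = Add(5, Mul(-1, Mul(2, S))) = Add(5, Mul(-2, S)))
Mul(Function('c')(42, 34), Function('p')(5)) = Mul(Add(5, Mul(-2, 42)), 5) = Mul(Add(5, -84), 5) = Mul(-79, 5) = -395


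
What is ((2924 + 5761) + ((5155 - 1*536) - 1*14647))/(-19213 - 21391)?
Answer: 1343/40604 ≈ 0.033076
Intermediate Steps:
((2924 + 5761) + ((5155 - 1*536) - 1*14647))/(-19213 - 21391) = (8685 + ((5155 - 536) - 14647))/(-40604) = (8685 + (4619 - 14647))*(-1/40604) = (8685 - 10028)*(-1/40604) = -1343*(-1/40604) = 1343/40604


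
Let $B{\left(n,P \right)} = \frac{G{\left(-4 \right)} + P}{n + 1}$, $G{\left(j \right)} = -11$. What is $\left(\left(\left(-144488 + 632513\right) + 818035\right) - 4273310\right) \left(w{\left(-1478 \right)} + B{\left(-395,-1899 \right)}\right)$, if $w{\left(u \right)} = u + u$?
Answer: $\frac{1725090903250}{197} \approx 8.7568 \cdot 10^{9}$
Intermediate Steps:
$w{\left(u \right)} = 2 u$
$B{\left(n,P \right)} = \frac{-11 + P}{1 + n}$ ($B{\left(n,P \right)} = \frac{-11 + P}{n + 1} = \frac{-11 + P}{1 + n}$)
$\left(\left(\left(-144488 + 632513\right) + 818035\right) - 4273310\right) \left(w{\left(-1478 \right)} + B{\left(-395,-1899 \right)}\right) = \left(\left(\left(-144488 + 632513\right) + 818035\right) - 4273310\right) \left(2 \left(-1478\right) + \frac{-11 - 1899}{1 - 395}\right) = \left(\left(488025 + 818035\right) - 4273310\right) \left(-2956 + \frac{1}{-394} \left(-1910\right)\right) = \left(1306060 - 4273310\right) \left(-2956 - - \frac{955}{197}\right) = - 2967250 \left(-2956 + \frac{955}{197}\right) = \left(-2967250\right) \left(- \frac{581377}{197}\right) = \frac{1725090903250}{197}$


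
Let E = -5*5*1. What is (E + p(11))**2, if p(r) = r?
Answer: 196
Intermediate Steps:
E = -25 (E = -25*1 = -25)
(E + p(11))**2 = (-25 + 11)**2 = (-14)**2 = 196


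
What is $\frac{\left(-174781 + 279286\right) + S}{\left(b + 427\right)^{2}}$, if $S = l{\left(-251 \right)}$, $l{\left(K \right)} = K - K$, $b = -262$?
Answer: $\frac{6967}{1815} \approx 3.8386$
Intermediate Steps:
$l{\left(K \right)} = 0$
$S = 0$
$\frac{\left(-174781 + 279286\right) + S}{\left(b + 427\right)^{2}} = \frac{\left(-174781 + 279286\right) + 0}{\left(-262 + 427\right)^{2}} = \frac{104505 + 0}{165^{2}} = \frac{104505}{27225} = 104505 \cdot \frac{1}{27225} = \frac{6967}{1815}$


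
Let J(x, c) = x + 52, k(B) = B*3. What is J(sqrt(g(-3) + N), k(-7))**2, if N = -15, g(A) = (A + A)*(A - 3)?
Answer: (52 + sqrt(21))**2 ≈ 3201.6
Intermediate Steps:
g(A) = 2*A*(-3 + A) (g(A) = (2*A)*(-3 + A) = 2*A*(-3 + A))
k(B) = 3*B
J(x, c) = 52 + x
J(sqrt(g(-3) + N), k(-7))**2 = (52 + sqrt(2*(-3)*(-3 - 3) - 15))**2 = (52 + sqrt(2*(-3)*(-6) - 15))**2 = (52 + sqrt(36 - 15))**2 = (52 + sqrt(21))**2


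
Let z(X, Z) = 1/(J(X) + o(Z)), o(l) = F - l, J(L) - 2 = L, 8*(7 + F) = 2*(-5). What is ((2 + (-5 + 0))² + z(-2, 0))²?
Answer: 85849/1089 ≈ 78.833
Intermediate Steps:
F = -33/4 (F = -7 + (2*(-5))/8 = -7 + (⅛)*(-10) = -7 - 5/4 = -33/4 ≈ -8.2500)
J(L) = 2 + L
o(l) = -33/4 - l
z(X, Z) = 1/(-25/4 + X - Z) (z(X, Z) = 1/((2 + X) + (-33/4 - Z)) = 1/(-25/4 + X - Z))
((2 + (-5 + 0))² + z(-2, 0))² = ((2 + (-5 + 0))² + 4/(-25 - 4*0 + 4*(-2)))² = ((2 - 5)² + 4/(-25 + 0 - 8))² = ((-3)² + 4/(-33))² = (9 + 4*(-1/33))² = (9 - 4/33)² = (293/33)² = 85849/1089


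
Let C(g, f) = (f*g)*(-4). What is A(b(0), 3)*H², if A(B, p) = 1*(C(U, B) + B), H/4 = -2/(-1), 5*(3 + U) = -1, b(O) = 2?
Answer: 8832/5 ≈ 1766.4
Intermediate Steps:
U = -16/5 (U = -3 + (⅕)*(-1) = -3 - ⅕ = -16/5 ≈ -3.2000)
H = 8 (H = 4*(-2/(-1)) = 4*(-2*(-1)) = 4*2 = 8)
C(g, f) = -4*f*g
A(B, p) = 69*B/5 (A(B, p) = 1*(-4*B*(-16/5) + B) = 1*(64*B/5 + B) = 1*(69*B/5) = 69*B/5)
A(b(0), 3)*H² = ((69/5)*2)*8² = (138/5)*64 = 8832/5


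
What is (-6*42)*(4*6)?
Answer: -6048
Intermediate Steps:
(-6*42)*(4*6) = -252*24 = -6048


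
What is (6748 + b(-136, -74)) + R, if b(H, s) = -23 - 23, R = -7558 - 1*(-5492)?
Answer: 4636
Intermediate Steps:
R = -2066 (R = -7558 + 5492 = -2066)
b(H, s) = -46
(6748 + b(-136, -74)) + R = (6748 - 46) - 2066 = 6702 - 2066 = 4636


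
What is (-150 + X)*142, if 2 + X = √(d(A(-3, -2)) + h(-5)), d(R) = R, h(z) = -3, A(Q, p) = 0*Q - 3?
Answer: -21584 + 142*I*√6 ≈ -21584.0 + 347.83*I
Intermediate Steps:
A(Q, p) = -3 (A(Q, p) = 0 - 3 = -3)
X = -2 + I*√6 (X = -2 + √(-3 - 3) = -2 + √(-6) = -2 + I*√6 ≈ -2.0 + 2.4495*I)
(-150 + X)*142 = (-150 + (-2 + I*√6))*142 = (-152 + I*√6)*142 = -21584 + 142*I*√6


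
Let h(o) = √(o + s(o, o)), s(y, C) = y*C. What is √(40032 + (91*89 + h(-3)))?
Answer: √(48131 + √6) ≈ 219.39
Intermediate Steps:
s(y, C) = C*y
h(o) = √(o + o²) (h(o) = √(o + o*o) = √(o + o²))
√(40032 + (91*89 + h(-3))) = √(40032 + (91*89 + √(-3*(1 - 3)))) = √(40032 + (8099 + √(-3*(-2)))) = √(40032 + (8099 + √6)) = √(48131 + √6)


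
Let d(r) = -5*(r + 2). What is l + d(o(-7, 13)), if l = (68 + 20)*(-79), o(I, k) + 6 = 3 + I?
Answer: -6912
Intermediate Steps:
o(I, k) = -3 + I (o(I, k) = -6 + (3 + I) = -3 + I)
l = -6952 (l = 88*(-79) = -6952)
d(r) = -10 - 5*r (d(r) = -5*(2 + r) = -10 - 5*r)
l + d(o(-7, 13)) = -6952 + (-10 - 5*(-3 - 7)) = -6952 + (-10 - 5*(-10)) = -6952 + (-10 + 50) = -6952 + 40 = -6912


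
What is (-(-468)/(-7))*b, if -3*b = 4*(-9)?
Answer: -5616/7 ≈ -802.29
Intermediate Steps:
b = 12 (b = -4*(-9)/3 = -⅓*(-36) = 12)
(-(-468)/(-7))*b = -(-468)/(-7)*12 = -(-468)*(-1)/7*12 = -39*12/7*12 = -468/7*12 = -5616/7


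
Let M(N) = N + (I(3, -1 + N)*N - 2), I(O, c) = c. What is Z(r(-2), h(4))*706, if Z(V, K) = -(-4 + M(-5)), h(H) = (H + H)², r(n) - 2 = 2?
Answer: -13414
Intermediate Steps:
r(n) = 4 (r(n) = 2 + 2 = 4)
M(N) = -2 + N + N*(-1 + N) (M(N) = N + ((-1 + N)*N - 2) = N + (N*(-1 + N) - 2) = N + (-2 + N*(-1 + N)) = -2 + N + N*(-1 + N))
h(H) = 4*H² (h(H) = (2*H)² = 4*H²)
Z(V, K) = -19 (Z(V, K) = -(-4 + (-2 + (-5)²)) = -(-4 + (-2 + 25)) = -(-4 + 23) = -1*19 = -19)
Z(r(-2), h(4))*706 = -19*706 = -13414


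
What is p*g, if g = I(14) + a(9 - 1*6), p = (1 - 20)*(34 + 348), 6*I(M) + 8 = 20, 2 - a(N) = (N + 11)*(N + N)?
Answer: 580640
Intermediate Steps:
a(N) = 2 - 2*N*(11 + N) (a(N) = 2 - (N + 11)*(N + N) = 2 - (11 + N)*2*N = 2 - 2*N*(11 + N))
I(M) = 2 (I(M) = -4/3 + (1/6)*20 = -4/3 + 10/3 = 2)
p = -7258 (p = -19*382 = -7258)
g = -80 (g = 2 + (2 - 22*(9 - 1*6) - 2*(9 - 1*6)**2) = 2 + (2 - 22*(9 - 6) - 2*(9 - 6)**2) = 2 + (2 - 22*3 - 2*3**2) = 2 + (2 - 66 - 2*9) = 2 + (2 - 66 - 18) = 2 - 82 = -80)
p*g = -7258*(-80) = 580640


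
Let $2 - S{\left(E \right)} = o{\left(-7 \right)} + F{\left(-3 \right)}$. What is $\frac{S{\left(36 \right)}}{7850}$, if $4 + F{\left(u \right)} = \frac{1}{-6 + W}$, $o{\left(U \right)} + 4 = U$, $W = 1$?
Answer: $\frac{43}{19625} \approx 0.0021911$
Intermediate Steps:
$o{\left(U \right)} = -4 + U$
$F{\left(u \right)} = - \frac{21}{5}$ ($F{\left(u \right)} = -4 + \frac{1}{-6 + 1} = -4 + \frac{1}{-5} = -4 - \frac{1}{5} = - \frac{21}{5}$)
$S{\left(E \right)} = \frac{86}{5}$ ($S{\left(E \right)} = 2 - \left(\left(-4 - 7\right) - \frac{21}{5}\right) = 2 - \left(-11 - \frac{21}{5}\right) = 2 - - \frac{76}{5} = 2 + \frac{76}{5} = \frac{86}{5}$)
$\frac{S{\left(36 \right)}}{7850} = \frac{86}{5 \cdot 7850} = \frac{86}{5} \cdot \frac{1}{7850} = \frac{43}{19625}$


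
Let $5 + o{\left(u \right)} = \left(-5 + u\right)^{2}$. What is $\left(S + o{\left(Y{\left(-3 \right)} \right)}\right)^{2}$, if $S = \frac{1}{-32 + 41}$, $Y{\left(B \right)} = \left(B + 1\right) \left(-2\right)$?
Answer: $\frac{1225}{81} \approx 15.123$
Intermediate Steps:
$Y{\left(B \right)} = -2 - 2 B$ ($Y{\left(B \right)} = \left(1 + B\right) \left(-2\right) = -2 - 2 B$)
$S = \frac{1}{9} \approx 0.11111$
$o{\left(u \right)} = -5 + \left(-5 + u\right)^{2}$
$\left(S + o{\left(Y{\left(-3 \right)} \right)}\right)^{2} = \left(\frac{1}{9} - \left(5 - \left(-5 - -4\right)^{2}\right)\right)^{2} = \left(\frac{1}{9} - \left(5 - \left(-5 + \left(-2 + 6\right)\right)^{2}\right)\right)^{2} = \left(\frac{1}{9} - \left(5 - \left(-5 + 4\right)^{2}\right)\right)^{2} = \left(\frac{1}{9} - \left(5 - \left(-1\right)^{2}\right)\right)^{2} = \left(\frac{1}{9} + \left(-5 + 1\right)\right)^{2} = \left(\frac{1}{9} - 4\right)^{2} = \left(- \frac{35}{9}\right)^{2} = \frac{1225}{81}$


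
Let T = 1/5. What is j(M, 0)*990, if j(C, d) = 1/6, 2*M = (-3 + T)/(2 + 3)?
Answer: 165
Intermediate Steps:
T = ⅕ (T = 1*(⅕) = ⅕ ≈ 0.20000)
M = -7/25 (M = ((-3 + ⅕)/(2 + 3))/2 = (-14/5/5)/2 = (-14/5*⅕)/2 = (½)*(-14/25) = -7/25 ≈ -0.28000)
j(C, d) = ⅙
j(M, 0)*990 = (⅙)*990 = 165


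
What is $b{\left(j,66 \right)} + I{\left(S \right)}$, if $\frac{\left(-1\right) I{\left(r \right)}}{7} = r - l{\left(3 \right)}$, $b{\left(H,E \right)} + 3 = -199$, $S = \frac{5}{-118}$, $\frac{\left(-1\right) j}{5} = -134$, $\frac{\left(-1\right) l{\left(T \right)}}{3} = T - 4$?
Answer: $- \frac{21323}{118} \approx -180.7$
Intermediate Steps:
$l{\left(T \right)} = 12 - 3 T$ ($l{\left(T \right)} = - 3 \left(T - 4\right) = - 3 \left(-4 + T\right) = 12 - 3 T$)
$j = 670$ ($j = \left(-5\right) \left(-134\right) = 670$)
$S = - \frac{5}{118}$ ($S = 5 \left(- \frac{1}{118}\right) = - \frac{5}{118} \approx -0.042373$)
$b{\left(H,E \right)} = -202$ ($b{\left(H,E \right)} = -3 - 199 = -202$)
$I{\left(r \right)} = 21 - 7 r$ ($I{\left(r \right)} = - 7 \left(r - \left(12 - 9\right)\right) = - 7 \left(r - 3\right) = - 7 \left(-3 + r\right) = 21 - 7 r$)
$b{\left(j,66 \right)} + I{\left(S \right)} = -202 + \left(21 - - \frac{35}{118}\right) = -202 + \left(21 + \frac{35}{118}\right) = -202 + \frac{2513}{118} = - \frac{21323}{118}$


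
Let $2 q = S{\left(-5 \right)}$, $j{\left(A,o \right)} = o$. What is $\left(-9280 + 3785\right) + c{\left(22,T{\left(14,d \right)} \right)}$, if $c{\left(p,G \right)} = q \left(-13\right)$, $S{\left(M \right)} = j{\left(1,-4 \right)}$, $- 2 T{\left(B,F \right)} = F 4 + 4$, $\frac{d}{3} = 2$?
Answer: $-5469$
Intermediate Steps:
$d = 6$ ($d = 3 \cdot 2 = 6$)
$T{\left(B,F \right)} = -2 - 2 F$ ($T{\left(B,F \right)} = - \frac{F 4 + 4}{2} = - \frac{4 F + 4}{2} = - \frac{4 + 4 F}{2} = -2 - 2 F$)
$S{\left(M \right)} = -4$
$q = -2$ ($q = \frac{1}{2} \left(-4\right) = -2$)
$c{\left(p,G \right)} = 26$ ($c{\left(p,G \right)} = \left(-2\right) \left(-13\right) = 26$)
$\left(-9280 + 3785\right) + c{\left(22,T{\left(14,d \right)} \right)} = \left(-9280 + 3785\right) + 26 = -5495 + 26 = -5469$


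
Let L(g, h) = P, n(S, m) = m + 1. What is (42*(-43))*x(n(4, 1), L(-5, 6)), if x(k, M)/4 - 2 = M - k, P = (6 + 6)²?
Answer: -1040256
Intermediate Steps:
n(S, m) = 1 + m
P = 144 (P = 12² = 144)
L(g, h) = 144
x(k, M) = 8 - 4*k + 4*M (x(k, M) = 8 + 4*(M - k) = 8 + (-4*k + 4*M) = 8 - 4*k + 4*M)
(42*(-43))*x(n(4, 1), L(-5, 6)) = (42*(-43))*(8 - 4*(1 + 1) + 4*144) = -1806*(8 - 4*2 + 576) = -1806*(8 - 8 + 576) = -1806*576 = -1040256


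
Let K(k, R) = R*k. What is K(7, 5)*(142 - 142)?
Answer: 0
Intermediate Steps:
K(7, 5)*(142 - 142) = (5*7)*(142 - 142) = 35*0 = 0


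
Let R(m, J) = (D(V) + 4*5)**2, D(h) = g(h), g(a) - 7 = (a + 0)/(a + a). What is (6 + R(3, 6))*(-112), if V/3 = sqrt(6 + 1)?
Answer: -85372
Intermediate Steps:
V = 3*sqrt(7) (V = 3*sqrt(6 + 1) = 3*sqrt(7) ≈ 7.9373)
g(a) = 15/2 (g(a) = 7 + (a + 0)/(a + a) = 7 + a/((2*a)) = 7 + a*(1/(2*a)) = 7 + 1/2 = 15/2)
D(h) = 15/2
R(m, J) = 3025/4 (R(m, J) = (15/2 + 4*5)**2 = (15/2 + 20)**2 = (55/2)**2 = 3025/4)
(6 + R(3, 6))*(-112) = (6 + 3025/4)*(-112) = (3049/4)*(-112) = -85372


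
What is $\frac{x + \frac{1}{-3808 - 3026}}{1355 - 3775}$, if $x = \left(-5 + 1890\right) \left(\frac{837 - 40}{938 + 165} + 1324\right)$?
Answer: $- \frac{18822910562107}{18241722840} \approx -1031.9$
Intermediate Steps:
$x = \frac{2754303565}{1103}$ ($x = 1885 \left(\frac{797}{1103} + 1324\right) = 1885 \cdot \frac{1461169}{1103} = \frac{2754303565}{1103} \approx 2.4971 \cdot 10^{6}$)
$\frac{x + \frac{1}{-3808 - 3026}}{1355 - 3775} = \frac{\frac{2754303565}{1103} + \frac{1}{-3808 - 3026}}{1355 - 3775} = \frac{\frac{2754303565}{1103} + \frac{1}{-6834}}{-2420} = \left(\frac{2754303565}{1103} - \frac{1}{6834}\right) \left(- \frac{1}{2420}\right) = \frac{18822910562107}{7537902} \left(- \frac{1}{2420}\right) = - \frac{18822910562107}{18241722840}$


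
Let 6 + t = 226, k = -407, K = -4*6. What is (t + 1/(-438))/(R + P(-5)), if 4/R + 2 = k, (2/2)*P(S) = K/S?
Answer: 197054155/4290648 ≈ 45.926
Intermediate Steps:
K = -24
P(S) = -24/S
R = -4/409 (R = 4/(-2 - 407) = 4/(-409) = 4*(-1/409) = -4/409 ≈ -0.0097799)
t = 220 (t = -6 + 226 = 220)
(t + 1/(-438))/(R + P(-5)) = (220 + 1/(-438))/(-4/409 - 24/(-5)) = (220 - 1/438)/(-4/409 - 24*(-⅕)) = 96359/(438*(-4/409 + 24/5)) = 96359/(438*(9796/2045)) = (96359/438)*(2045/9796) = 197054155/4290648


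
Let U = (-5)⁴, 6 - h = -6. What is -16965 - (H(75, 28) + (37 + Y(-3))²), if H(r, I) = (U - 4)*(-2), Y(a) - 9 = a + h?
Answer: -18748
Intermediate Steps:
h = 12 (h = 6 - 1*(-6) = 6 + 6 = 12)
U = 625
Y(a) = 21 + a (Y(a) = 9 + (a + 12) = 9 + (12 + a) = 21 + a)
H(r, I) = -1242 (H(r, I) = (625 - 4)*(-2) = 621*(-2) = -1242)
-16965 - (H(75, 28) + (37 + Y(-3))²) = -16965 - (-1242 + (37 + (21 - 3))²) = -16965 - (-1242 + (37 + 18)²) = -16965 - (-1242 + 55²) = -16965 - (-1242 + 3025) = -16965 - 1*1783 = -16965 - 1783 = -18748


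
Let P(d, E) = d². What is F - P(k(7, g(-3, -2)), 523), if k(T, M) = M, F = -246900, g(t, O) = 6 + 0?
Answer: -246936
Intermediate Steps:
g(t, O) = 6
F - P(k(7, g(-3, -2)), 523) = -246900 - 1*6² = -246900 - 1*36 = -246900 - 36 = -246936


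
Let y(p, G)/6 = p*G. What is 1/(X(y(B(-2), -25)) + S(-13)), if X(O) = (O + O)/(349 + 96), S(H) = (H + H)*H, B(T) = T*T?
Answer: 89/29842 ≈ 0.0029824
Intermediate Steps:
B(T) = T**2
y(p, G) = 6*G*p (y(p, G) = 6*(p*G) = 6*(G*p) = 6*G*p)
S(H) = 2*H**2 (S(H) = (2*H)*H = 2*H**2)
X(O) = 2*O/445 (X(O) = (2*O)/445 = (2*O)*(1/445) = 2*O/445)
1/(X(y(B(-2), -25)) + S(-13)) = 1/(2*(6*(-25)*(-2)**2)/445 + 2*(-13)**2) = 1/(2*(6*(-25)*4)/445 + 2*169) = 1/((2/445)*(-600) + 338) = 1/(-240/89 + 338) = 1/(29842/89) = 89/29842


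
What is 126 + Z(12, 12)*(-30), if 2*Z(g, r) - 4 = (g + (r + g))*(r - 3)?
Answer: -4794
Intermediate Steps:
Z(g, r) = 2 + (-3 + r)*(r + 2*g)/2 (Z(g, r) = 2 + ((g + (r + g))*(r - 3))/2 = 2 + ((g + (g + r))*(-3 + r))/2 = 2 + ((r + 2*g)*(-3 + r))/2 = 2 + ((-3 + r)*(r + 2*g))/2 = 2 + (-3 + r)*(r + 2*g)/2)
126 + Z(12, 12)*(-30) = 126 + (2 + (½)*12² - 3*12 - 3/2*12 + 12*12)*(-30) = 126 + (2 + (½)*144 - 36 - 18 + 144)*(-30) = 126 + (2 + 72 - 36 - 18 + 144)*(-30) = 126 + 164*(-30) = 126 - 4920 = -4794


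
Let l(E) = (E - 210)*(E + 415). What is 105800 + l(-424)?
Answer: 111506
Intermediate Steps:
l(E) = (-210 + E)*(415 + E)
105800 + l(-424) = 105800 + (-87150 + (-424)**2 + 205*(-424)) = 105800 + (-87150 + 179776 - 86920) = 105800 + 5706 = 111506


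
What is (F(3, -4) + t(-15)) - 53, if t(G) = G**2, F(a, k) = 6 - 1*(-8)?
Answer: 186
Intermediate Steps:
F(a, k) = 14 (F(a, k) = 6 + 8 = 14)
(F(3, -4) + t(-15)) - 53 = (14 + (-15)**2) - 53 = (14 + 225) - 53 = 239 - 53 = 186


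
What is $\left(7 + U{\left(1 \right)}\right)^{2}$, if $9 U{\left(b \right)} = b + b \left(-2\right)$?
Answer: $\frac{3844}{81} \approx 47.457$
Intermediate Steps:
$U{\left(b \right)} = - \frac{b}{9}$ ($U{\left(b \right)} = \frac{b + b \left(-2\right)}{9} = \frac{b - 2 b}{9} = \frac{\left(-1\right) b}{9} = - \frac{b}{9}$)
$\left(7 + U{\left(1 \right)}\right)^{2} = \left(7 - \frac{1}{9}\right)^{2} = \left(\frac{62}{9}\right)^{2} = \frac{3844}{81}$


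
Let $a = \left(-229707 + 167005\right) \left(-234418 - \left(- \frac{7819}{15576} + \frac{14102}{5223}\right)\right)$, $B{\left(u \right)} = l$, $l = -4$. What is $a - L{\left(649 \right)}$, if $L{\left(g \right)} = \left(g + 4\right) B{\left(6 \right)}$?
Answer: $\frac{66432402459258013}{4519636} \approx 1.4699 \cdot 10^{10}$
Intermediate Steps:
$B{\left(u \right)} = -4$
$L{\left(g \right)} = -16 - 4 g$ ($L{\left(g \right)} = \left(g + 4\right) \left(-4\right) = \left(4 + g\right) \left(-4\right) = -16 - 4 g$)
$a = \frac{66432390653968781}{4519636}$ ($a = - 62702 \left(-234418 - \frac{19868235}{9039272}\right) = \left(-62702\right) \left(- \frac{2118987931931}{9039272}\right) = \frac{66432390653968781}{4519636} \approx 1.4699 \cdot 10^{10}$)
$a - L{\left(649 \right)} = \frac{66432390653968781}{4519636} - \left(-16 - 2596\right) = \frac{66432390653968781}{4519636} - -2612 = \frac{66432390653968781}{4519636} + 2612 = \frac{66432402459258013}{4519636}$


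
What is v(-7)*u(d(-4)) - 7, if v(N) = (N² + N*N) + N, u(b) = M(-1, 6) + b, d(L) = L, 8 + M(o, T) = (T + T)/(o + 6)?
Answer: -4403/5 ≈ -880.60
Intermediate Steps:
M(o, T) = -8 + 2*T/(6 + o) (M(o, T) = -8 + (T + T)/(o + 6) = -8 + (2*T)/(6 + o) = -8 + 2*T/(6 + o))
u(b) = -28/5 + b (u(b) = 2*(-24 + 6 - 4*(-1))/(6 - 1) + b = 2*(-24 + 6 + 4)/5 + b = 2*(⅕)*(-14) + b = -28/5 + b)
v(N) = N + 2*N² (v(N) = (N² + N²) + N = 2*N² + N = N + 2*N²)
v(-7)*u(d(-4)) - 7 = (-7*(1 + 2*(-7)))*(-28/5 - 4) - 7 = -7*(1 - 14)*(-48/5) - 7 = -7*(-13)*(-48/5) - 7 = 91*(-48/5) - 7 = -4368/5 - 7 = -4403/5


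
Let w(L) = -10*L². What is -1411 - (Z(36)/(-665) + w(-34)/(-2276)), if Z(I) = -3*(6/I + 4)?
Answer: -214332079/151354 ≈ -1416.1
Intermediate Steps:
Z(I) = -12 - 18/I (Z(I) = -3*(4 + 6/I) = -12 - 18/I)
-1411 - (Z(36)/(-665) + w(-34)/(-2276)) = -1411 - ((-12 - 18/36)/(-665) - 10*(-34)²/(-2276)) = -1411 - ((-12 - 18*1/36)*(-1/665) - 10*1156*(-1/2276)) = -1411 - ((-12 - ½)*(-1/665) - 11560*(-1/2276)) = -1411 - (-25/2*(-1/665) + 2890/569) = -1411 - (5/266 + 2890/569) = -1411 - 1*771585/151354 = -1411 - 771585/151354 = -214332079/151354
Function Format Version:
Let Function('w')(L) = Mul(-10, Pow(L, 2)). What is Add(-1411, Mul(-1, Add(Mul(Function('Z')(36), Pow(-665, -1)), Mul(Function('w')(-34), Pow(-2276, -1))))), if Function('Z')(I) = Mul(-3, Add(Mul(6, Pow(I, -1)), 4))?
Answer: Rational(-214332079, 151354) ≈ -1416.1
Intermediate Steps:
Function('Z')(I) = Add(-12, Mul(-18, Pow(I, -1))) (Function('Z')(I) = Mul(-3, Add(4, Mul(6, Pow(I, -1)))) = Add(-12, Mul(-18, Pow(I, -1))))
Add(-1411, Mul(-1, Add(Mul(Function('Z')(36), Pow(-665, -1)), Mul(Function('w')(-34), Pow(-2276, -1))))) = Add(-1411, Mul(-1, Add(Mul(Add(-12, Mul(-18, Pow(36, -1))), Pow(-665, -1)), Mul(Mul(-10, Pow(-34, 2)), Pow(-2276, -1))))) = Add(-1411, Mul(-1, Add(Mul(Add(-12, Mul(-18, Rational(1, 36))), Rational(-1, 665)), Mul(Mul(-10, 1156), Rational(-1, 2276))))) = Add(-1411, Mul(-1, Add(Mul(Add(-12, Rational(-1, 2)), Rational(-1, 665)), Mul(-11560, Rational(-1, 2276))))) = Add(-1411, Mul(-1, Add(Mul(Rational(-25, 2), Rational(-1, 665)), Rational(2890, 569)))) = Add(-1411, Mul(-1, Add(Rational(5, 266), Rational(2890, 569)))) = Add(-1411, Mul(-1, Rational(771585, 151354))) = Add(-1411, Rational(-771585, 151354)) = Rational(-214332079, 151354)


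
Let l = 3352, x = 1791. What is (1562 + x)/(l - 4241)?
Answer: -479/127 ≈ -3.7717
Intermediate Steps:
(1562 + x)/(l - 4241) = (1562 + 1791)/(3352 - 4241) = 3353/(-889) = 3353*(-1/889) = -479/127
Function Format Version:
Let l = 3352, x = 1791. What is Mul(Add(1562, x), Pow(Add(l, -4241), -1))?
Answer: Rational(-479, 127) ≈ -3.7717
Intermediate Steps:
Mul(Add(1562, x), Pow(Add(l, -4241), -1)) = Mul(Add(1562, 1791), Pow(Add(3352, -4241), -1)) = Mul(3353, Pow(-889, -1)) = Mul(3353, Rational(-1, 889)) = Rational(-479, 127)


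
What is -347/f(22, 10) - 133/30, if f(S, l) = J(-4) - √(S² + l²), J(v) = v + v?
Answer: -3811/390 + 347*√146/260 ≈ 6.3544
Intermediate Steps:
J(v) = 2*v
f(S, l) = -8 - √(S² + l²) (f(S, l) = 2*(-4) - √(S² + l²) = -8 - √(S² + l²))
-347/f(22, 10) - 133/30 = -347/(-8 - √(22² + 10²)) - 133/30 = -347/(-8 - √(484 + 100)) - 133*1/30 = -347/(-8 - √584) - 133/30 = -347/(-8 - 2*√146) - 133/30 = -133/30 - 347/(-8 - 2*√146)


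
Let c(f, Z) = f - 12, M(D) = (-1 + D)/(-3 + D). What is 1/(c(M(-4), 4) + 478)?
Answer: 7/3267 ≈ 0.0021426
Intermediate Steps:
M(D) = (-1 + D)/(-3 + D)
c(f, Z) = -12 + f
1/(c(M(-4), 4) + 478) = 1/((-12 + (-1 - 4)/(-3 - 4)) + 478) = 1/((-12 - 5/(-7)) + 478) = 1/((-12 - 1/7*(-5)) + 478) = 1/((-12 + 5/7) + 478) = 1/(-79/7 + 478) = 1/(3267/7) = 7/3267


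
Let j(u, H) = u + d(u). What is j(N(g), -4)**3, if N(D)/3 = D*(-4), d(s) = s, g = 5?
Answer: -1728000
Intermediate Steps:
N(D) = -12*D (N(D) = 3*(D*(-4)) = 3*(-4*D) = -12*D)
j(u, H) = 2*u (j(u, H) = u + u = 2*u)
j(N(g), -4)**3 = (2*(-12*5))**3 = (2*(-60))**3 = (-120)**3 = -1728000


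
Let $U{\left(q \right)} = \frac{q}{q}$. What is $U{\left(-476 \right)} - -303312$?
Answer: $303313$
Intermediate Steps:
$U{\left(q \right)} = 1$
$U{\left(-476 \right)} - -303312 = 1 - -303312 = 1 + 303312 = 303313$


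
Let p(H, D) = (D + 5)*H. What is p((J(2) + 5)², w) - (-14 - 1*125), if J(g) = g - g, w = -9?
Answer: 39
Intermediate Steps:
J(g) = 0
p(H, D) = H*(5 + D) (p(H, D) = (5 + D)*H = H*(5 + D))
p((J(2) + 5)², w) - (-14 - 1*125) = (0 + 5)²*(5 - 9) - (-14 - 1*125) = 5²*(-4) - (-14 - 125) = 25*(-4) - 1*(-139) = -100 + 139 = 39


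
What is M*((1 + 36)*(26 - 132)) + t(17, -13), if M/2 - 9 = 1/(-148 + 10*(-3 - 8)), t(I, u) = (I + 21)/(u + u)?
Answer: -118340957/1677 ≈ -70567.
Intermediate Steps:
t(I, u) = (21 + I)/(2*u) (t(I, u) = (21 + I)/((2*u)) = (21 + I)*(1/(2*u)) = (21 + I)/(2*u))
M = 2321/129 (M = 18 + 2/(-148 + 10*(-3 - 8)) = 18 + 2/(-148 + 10*(-11)) = 18 + 2/(-148 - 110) = 18 + 2/(-258) = 18 + 2*(-1/258) = 18 - 1/129 = 2321/129 ≈ 17.992)
M*((1 + 36)*(26 - 132)) + t(17, -13) = 2321*((1 + 36)*(26 - 132))/129 + (1/2)*(21 + 17)/(-13) = 2321*(37*(-106))/129 + (1/2)*(-1/13)*38 = (2321/129)*(-3922) - 19/13 = -9102962/129 - 19/13 = -118340957/1677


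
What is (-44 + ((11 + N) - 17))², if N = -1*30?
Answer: 6400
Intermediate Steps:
N = -30
(-44 + ((11 + N) - 17))² = (-44 + ((11 - 30) - 17))² = (-44 + (-19 - 17))² = (-44 - 36)² = (-80)² = 6400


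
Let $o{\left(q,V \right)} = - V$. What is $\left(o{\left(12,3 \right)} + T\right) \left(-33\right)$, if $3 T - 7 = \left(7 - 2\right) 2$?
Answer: $-88$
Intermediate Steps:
$T = \frac{17}{3}$ ($T = \frac{7}{3} + \frac{\left(7 - 2\right) 2}{3} = \frac{7}{3} + \frac{5 \cdot 2}{3} = \frac{7}{3} + \frac{1}{3} \cdot 10 = \frac{7}{3} + \frac{10}{3} = \frac{17}{3} \approx 5.6667$)
$\left(o{\left(12,3 \right)} + T\right) \left(-33\right) = \left(\left(-1\right) 3 + \frac{17}{3}\right) \left(-33\right) = \left(-3 + \frac{17}{3}\right) \left(-33\right) = \frac{8}{3} \left(-33\right) = -88$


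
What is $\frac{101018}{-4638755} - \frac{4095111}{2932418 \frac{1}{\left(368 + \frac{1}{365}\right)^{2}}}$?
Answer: $- \frac{68546453825776216237781}{362445770934775550} \approx -1.8912 \cdot 10^{5}$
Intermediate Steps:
$\frac{101018}{-4638755} - \frac{4095111}{2932418 \frac{1}{\left(368 + \frac{1}{365}\right)^{2}}} = 101018 \left(- \frac{1}{4638755}\right) - \frac{4095111}{2932418 \frac{1}{\left(368 + \frac{1}{365}\right)^{2}}} = - \frac{101018}{4638755} - \frac{4095111}{2932418 \frac{1}{\left(\frac{134321}{365}\right)^{2}}} = - \frac{101018}{4638755} - \frac{4095111}{2932418 \frac{1}{\frac{18042131041}{133225}}} = - \frac{101018}{4638755} - \frac{4095111}{2932418 \cdot \frac{133225}{18042131041}} = - \frac{101018}{4638755} - \frac{4095111}{\frac{390671388050}{18042131041}} = - \frac{101018}{4638755} - \frac{73884529289440551}{390671388050} = - \frac{68546453825776216237781}{362445770934775550}$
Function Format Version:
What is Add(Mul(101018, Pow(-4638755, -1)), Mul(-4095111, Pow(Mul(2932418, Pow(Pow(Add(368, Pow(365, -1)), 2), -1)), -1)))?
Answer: Rational(-68546453825776216237781, 362445770934775550) ≈ -1.8912e+5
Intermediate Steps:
Add(Mul(101018, Pow(-4638755, -1)), Mul(-4095111, Pow(Mul(2932418, Pow(Pow(Add(368, Pow(365, -1)), 2), -1)), -1))) = Add(Mul(101018, Rational(-1, 4638755)), Mul(-4095111, Pow(Mul(2932418, Pow(Pow(Add(368, Rational(1, 365)), 2), -1)), -1))) = Add(Rational(-101018, 4638755), Mul(-4095111, Pow(Mul(2932418, Pow(Pow(Rational(134321, 365), 2), -1)), -1))) = Add(Rational(-101018, 4638755), Mul(-4095111, Pow(Mul(2932418, Pow(Rational(18042131041, 133225), -1)), -1))) = Add(Rational(-101018, 4638755), Mul(-4095111, Pow(Mul(2932418, Rational(133225, 18042131041)), -1))) = Add(Rational(-101018, 4638755), Mul(-4095111, Pow(Rational(390671388050, 18042131041), -1))) = Add(Rational(-101018, 4638755), Mul(-4095111, Rational(18042131041, 390671388050))) = Add(Rational(-101018, 4638755), Rational(-73884529289440551, 390671388050)) = Rational(-68546453825776216237781, 362445770934775550)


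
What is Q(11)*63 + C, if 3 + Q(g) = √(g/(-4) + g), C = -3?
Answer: -192 + 63*√33/2 ≈ -11.046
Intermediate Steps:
Q(g) = -3 + √3*√g/2 (Q(g) = -3 + √(g/(-4) + g) = -3 + √(g*(-¼) + g) = -3 + √(-g/4 + g) = -3 + √(3*g/4) = -3 + √3*√g/2)
Q(11)*63 + C = (-3 + √3*√11/2)*63 - 3 = (-3 + √33/2)*63 - 3 = (-189 + 63*√33/2) - 3 = -192 + 63*√33/2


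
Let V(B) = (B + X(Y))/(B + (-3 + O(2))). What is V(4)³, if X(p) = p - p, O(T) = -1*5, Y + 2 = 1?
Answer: -1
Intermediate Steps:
Y = -1 (Y = -2 + 1 = -1)
O(T) = -5
X(p) = 0
V(B) = B/(-8 + B) (V(B) = (B + 0)/(B + (-3 - 5)) = B/(B - 8) = B/(-8 + B))
V(4)³ = (4/(-8 + 4))³ = (4/(-4))³ = (4*(-¼))³ = (-1)³ = -1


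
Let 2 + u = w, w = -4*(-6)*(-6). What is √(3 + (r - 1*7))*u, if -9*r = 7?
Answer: -146*I*√43/3 ≈ -319.13*I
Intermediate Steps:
r = -7/9 (r = -⅑*7 = -7/9 ≈ -0.77778)
w = -144 (w = 24*(-6) = -144)
u = -146 (u = -2 - 144 = -146)
√(3 + (r - 1*7))*u = √(3 + (-7/9 - 1*7))*(-146) = √(3 + (-7/9 - 7))*(-146) = √(3 - 70/9)*(-146) = √(-43/9)*(-146) = (I*√43/3)*(-146) = -146*I*√43/3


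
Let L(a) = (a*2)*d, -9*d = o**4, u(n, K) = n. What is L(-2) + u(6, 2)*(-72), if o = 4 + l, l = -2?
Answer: -3824/9 ≈ -424.89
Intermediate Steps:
o = 2 (o = 4 - 2 = 2)
d = -16/9 (d = -1/9*2**4 = -1/9*16 = -16/9 ≈ -1.7778)
L(a) = -32*a/9 (L(a) = (a*2)*(-16/9) = (2*a)*(-16/9) = -32*a/9)
L(-2) + u(6, 2)*(-72) = -32/9*(-2) + 6*(-72) = 64/9 - 432 = -3824/9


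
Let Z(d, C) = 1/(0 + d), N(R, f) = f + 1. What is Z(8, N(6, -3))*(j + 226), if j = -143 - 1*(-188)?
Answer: 271/8 ≈ 33.875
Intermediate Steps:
N(R, f) = 1 + f
Z(d, C) = 1/d
j = 45 (j = -143 + 188 = 45)
Z(8, N(6, -3))*(j + 226) = (45 + 226)/8 = (⅛)*271 = 271/8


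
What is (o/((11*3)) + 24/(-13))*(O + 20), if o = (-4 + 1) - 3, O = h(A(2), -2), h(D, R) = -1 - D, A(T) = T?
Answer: -4930/143 ≈ -34.476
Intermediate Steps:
O = -3 (O = -1 - 1*2 = -1 - 2 = -3)
o = -6 (o = -3 - 3 = -6)
(o/((11*3)) + 24/(-13))*(O + 20) = (-6/(11*3) + 24/(-13))*(-3 + 20) = (-6/33 + 24*(-1/13))*17 = (-6*1/33 - 24/13)*17 = (-2/11 - 24/13)*17 = -290/143*17 = -4930/143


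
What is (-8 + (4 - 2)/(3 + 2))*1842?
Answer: -69996/5 ≈ -13999.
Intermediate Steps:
(-8 + (4 - 2)/(3 + 2))*1842 = (-8 + 2/5)*1842 = (-8 + 2*(⅕))*1842 = (-8 + ⅖)*1842 = -38/5*1842 = -69996/5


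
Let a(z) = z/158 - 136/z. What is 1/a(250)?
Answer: 9875/10253 ≈ 0.96313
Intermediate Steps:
a(z) = -136/z + z/158 (a(z) = z*(1/158) - 136/z = z/158 - 136/z = -136/z + z/158)
1/a(250) = 1/(-136/250 + (1/158)*250) = 1/(-136*1/250 + 125/79) = 1/(-68/125 + 125/79) = 1/(10253/9875) = 9875/10253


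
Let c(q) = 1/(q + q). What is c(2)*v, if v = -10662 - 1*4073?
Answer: -14735/4 ≈ -3683.8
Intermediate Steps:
v = -14735 (v = -10662 - 4073 = -14735)
c(q) = 1/(2*q)
c(2)*v = ((½)/2)*(-14735) = ((½)*(½))*(-14735) = (¼)*(-14735) = -14735/4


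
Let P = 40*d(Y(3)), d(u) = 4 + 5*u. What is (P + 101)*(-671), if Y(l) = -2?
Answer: 93269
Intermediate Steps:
P = -240 (P = 40*(4 + 5*(-2)) = 40*(4 - 10) = 40*(-6) = -240)
(P + 101)*(-671) = (-240 + 101)*(-671) = -139*(-671) = 93269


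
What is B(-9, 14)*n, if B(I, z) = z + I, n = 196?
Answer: 980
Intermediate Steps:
B(I, z) = I + z
B(-9, 14)*n = (-9 + 14)*196 = 5*196 = 980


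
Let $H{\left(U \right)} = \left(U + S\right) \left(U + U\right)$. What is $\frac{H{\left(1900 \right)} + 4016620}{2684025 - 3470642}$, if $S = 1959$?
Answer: $- \frac{18680820}{786617} \approx -23.748$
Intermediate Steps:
$H{\left(U \right)} = 2 U \left(1959 + U\right)$ ($H{\left(U \right)} = \left(U + 1959\right) \left(U + U\right) = \left(1959 + U\right) 2 U = 2 U \left(1959 + U\right)$)
$\frac{H{\left(1900 \right)} + 4016620}{2684025 - 3470642} = \frac{2 \cdot 1900 \left(1959 + 1900\right) + 4016620}{2684025 - 3470642} = \frac{2 \cdot 1900 \cdot 3859 + 4016620}{-786617} = \left(14664200 + 4016620\right) \left(- \frac{1}{786617}\right) = 18680820 \left(- \frac{1}{786617}\right) = - \frac{18680820}{786617}$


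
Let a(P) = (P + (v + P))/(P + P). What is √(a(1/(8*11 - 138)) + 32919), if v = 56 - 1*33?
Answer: √32345 ≈ 179.85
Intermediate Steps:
v = 23 (v = 56 - 33 = 23)
a(P) = (23 + 2*P)/(2*P) (a(P) = (P + (23 + P))/(P + P) = (23 + 2*P)/((2*P)) = (23 + 2*P)*(1/(2*P)) = (23 + 2*P)/(2*P))
√(a(1/(8*11 - 138)) + 32919) = √((23/2 + 1/(8*11 - 138))/(1/(8*11 - 138)) + 32919) = √((23/2 + 1/(88 - 138))/(1/(88 - 138)) + 32919) = √((23/2 + 1/(-50))/(1/(-50)) + 32919) = √((23/2 - 1/50)/(-1/50) + 32919) = √(-50*287/25 + 32919) = √(-574 + 32919) = √32345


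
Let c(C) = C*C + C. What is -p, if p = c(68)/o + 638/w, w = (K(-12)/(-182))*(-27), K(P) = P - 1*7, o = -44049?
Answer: 1705733560/7532379 ≈ 226.45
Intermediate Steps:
K(P) = -7 + P (K(P) = P - 7 = -7 + P)
c(C) = C + C² (c(C) = C² + C = C + C²)
w = -513/182 (w = ((-7 - 12)/(-182))*(-27) = -19*(-1/182)*(-27) = (19/182)*(-27) = -513/182 ≈ -2.8187)
p = -1705733560/7532379 (p = (68*(1 + 68))/(-44049) + 638/(-513/182) = (68*69)*(-1/44049) + 638*(-182/513) = 4692*(-1/44049) - 116116/513 = -1564/14683 - 116116/513 = -1705733560/7532379 ≈ -226.45)
-p = -1*(-1705733560/7532379) = 1705733560/7532379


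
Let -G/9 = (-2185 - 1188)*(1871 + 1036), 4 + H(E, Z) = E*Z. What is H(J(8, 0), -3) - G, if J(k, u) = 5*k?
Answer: -88247923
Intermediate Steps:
H(E, Z) = -4 + E*Z
G = 88247799 (G = -9*(-2185 - 1188)*(1871 + 1036) = -(-30357)*2907 = -9*(-9805311) = 88247799)
H(J(8, 0), -3) - G = (-4 + (5*8)*(-3)) - 1*88247799 = (-4 + 40*(-3)) - 88247799 = (-4 - 120) - 88247799 = -124 - 88247799 = -88247923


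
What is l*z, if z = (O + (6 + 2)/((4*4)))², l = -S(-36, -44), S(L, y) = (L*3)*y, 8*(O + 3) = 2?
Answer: -24057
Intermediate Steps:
O = -11/4 (O = -3 + (⅛)*2 = -3 + ¼ = -11/4 ≈ -2.7500)
S(L, y) = 3*L*y (S(L, y) = (3*L)*y = 3*L*y)
l = -4752 (l = -3*(-36)*(-44) = -1*4752 = -4752)
z = 81/16 (z = (-11/4 + (6 + 2)/((4*4)))² = (-11/4 + 8/16)² = (-11/4 + 8*(1/16))² = (-11/4 + ½)² = (-9/4)² = 81/16 ≈ 5.0625)
l*z = -4752*81/16 = -24057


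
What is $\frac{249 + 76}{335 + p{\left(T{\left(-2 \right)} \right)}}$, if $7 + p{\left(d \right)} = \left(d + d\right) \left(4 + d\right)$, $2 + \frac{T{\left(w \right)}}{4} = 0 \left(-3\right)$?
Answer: $\frac{325}{392} \approx 0.82908$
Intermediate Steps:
$T{\left(w \right)} = -8$ ($T{\left(w \right)} = -8 + 4 \cdot 0 \left(-3\right) = -8 + 4 \cdot 0 = -8 + 0 = -8$)
$p{\left(d \right)} = -7 + 2 d \left(4 + d\right)$ ($p{\left(d \right)} = -7 + \left(d + d\right) \left(4 + d\right) = -7 + 2 d \left(4 + d\right)$)
$\frac{249 + 76}{335 + p{\left(T{\left(-2 \right)} \right)}} = \frac{249 + 76}{335 + \left(-7 + 2 \left(-8\right)^{2} + 8 \left(-8\right)\right)} = \frac{325}{335 - -57} = \frac{325}{335 + 57} = \frac{325}{392}$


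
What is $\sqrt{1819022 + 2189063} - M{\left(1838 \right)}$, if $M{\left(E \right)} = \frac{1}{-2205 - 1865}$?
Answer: $\frac{1}{4070} + \sqrt{4008085} \approx 2002.0$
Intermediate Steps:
$M{\left(E \right)} = - \frac{1}{4070}$ ($M{\left(E \right)} = \frac{1}{-4070} = - \frac{1}{4070}$)
$\sqrt{1819022 + 2189063} - M{\left(1838 \right)} = \sqrt{1819022 + 2189063} - - \frac{1}{4070} = \sqrt{4008085} + \frac{1}{4070} = \frac{1}{4070} + \sqrt{4008085}$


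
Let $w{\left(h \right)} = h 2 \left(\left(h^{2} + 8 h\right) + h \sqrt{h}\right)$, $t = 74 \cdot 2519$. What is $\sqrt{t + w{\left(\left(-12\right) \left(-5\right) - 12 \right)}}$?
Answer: $\sqrt{444454 + 18432 \sqrt{3}} \approx 690.2$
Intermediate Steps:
$t = 186406$
$w{\left(h \right)} = 2 h \left(h^{2} + h^{\frac{3}{2}} + 8 h\right)$ ($w{\left(h \right)} = 2 h \left(\left(h^{2} + 8 h\right) + h^{\frac{3}{2}}\right) = 2 h \left(h^{2} + h^{\frac{3}{2}} + 8 h\right)$)
$\sqrt{t + w{\left(\left(-12\right) \left(-5\right) - 12 \right)}} = \sqrt{186406 + \left(2 \left(\left(-12\right) \left(-5\right) - 12\right)^{3} + 2 \left(\left(-12\right) \left(-5\right) - 12\right)^{\frac{5}{2}} + 16 \left(\left(-12\right) \left(-5\right) - 12\right)^{2}\right)} = \sqrt{186406 + \left(2 \left(60 - 12\right)^{3} + 2 \left(60 - 12\right)^{\frac{5}{2}} + 16 \left(60 - 12\right)^{2}\right)} = \sqrt{186406 + \left(2 \cdot 48^{3} + 2 \cdot 48^{\frac{5}{2}} + 16 \cdot 48^{2}\right)} = \sqrt{186406 + \left(2 \cdot 110592 + 2 \cdot 9216 \sqrt{3} + 16 \cdot 2304\right)} = \sqrt{186406 + \left(221184 + 18432 \sqrt{3} + 36864\right)} = \sqrt{186406 + \left(258048 + 18432 \sqrt{3}\right)} = \sqrt{444454 + 18432 \sqrt{3}}$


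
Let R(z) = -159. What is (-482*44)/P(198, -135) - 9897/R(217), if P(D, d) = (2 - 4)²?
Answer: -277707/53 ≈ -5239.8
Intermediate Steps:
P(D, d) = 4 (P(D, d) = (-2)² = 4)
(-482*44)/P(198, -135) - 9897/R(217) = -482*44/4 - 9897/(-159) = -21208*¼ - 9897*(-1/159) = -5302 + 3299/53 = -277707/53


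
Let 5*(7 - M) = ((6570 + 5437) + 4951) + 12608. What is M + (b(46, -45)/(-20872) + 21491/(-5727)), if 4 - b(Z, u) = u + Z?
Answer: -3532199786929/597669720 ≈ -5910.0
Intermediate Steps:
b(Z, u) = 4 - Z - u (b(Z, u) = 4 - (u + Z) = 4 - (Z + u) = 4 + (-Z - u) = 4 - Z - u)
M = -29531/5 (M = 7 - (((6570 + 5437) + 4951) + 12608)/5 = 7 - ((12007 + 4951) + 12608)/5 = 7 - (16958 + 12608)/5 = 7 - 1/5*29566 = 7 - 29566/5 = -29531/5 ≈ -5906.2)
M + (b(46, -45)/(-20872) + 21491/(-5727)) = -29531/5 + ((4 - 1*46 - 1*(-45))/(-20872) + 21491/(-5727)) = -29531/5 + ((4 - 46 + 45)*(-1/20872) + 21491*(-1/5727)) = -29531/5 + (3*(-1/20872) - 21491/5727) = -29531/5 + (-3/20872 - 21491/5727) = -29531/5 - 448577333/119533944 = -3532199786929/597669720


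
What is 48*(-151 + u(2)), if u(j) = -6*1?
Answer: -7536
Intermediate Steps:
u(j) = -6
48*(-151 + u(2)) = 48*(-151 - 6) = 48*(-157) = -7536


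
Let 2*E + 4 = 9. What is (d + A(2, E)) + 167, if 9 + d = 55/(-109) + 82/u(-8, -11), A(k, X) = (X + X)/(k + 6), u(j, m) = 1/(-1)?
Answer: 66377/872 ≈ 76.120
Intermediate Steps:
u(j, m) = -1
E = 5/2 (E = -2 + (1/2)*9 = -2 + 9/2 = 5/2 ≈ 2.5000)
A(k, X) = 2*X/(6 + k) (A(k, X) = (2*X)/(6 + k) = 2*X/(6 + k))
d = -9974/109 (d = -9 + (55/(-109) + 82/(-1)) = -9 + (55*(-1/109) + 82*(-1)) = -9 + (-55/109 - 82) = -9 - 8993/109 = -9974/109 ≈ -91.505)
(d + A(2, E)) + 167 = (-9974/109 + 2*(5/2)/(6 + 2)) + 167 = (-9974/109 + 2*(5/2)/8) + 167 = (-9974/109 + 2*(5/2)*(1/8)) + 167 = (-9974/109 + 5/8) + 167 = -79247/872 + 167 = 66377/872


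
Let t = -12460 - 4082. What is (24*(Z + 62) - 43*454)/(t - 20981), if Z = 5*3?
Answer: 17674/37523 ≈ 0.47102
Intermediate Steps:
Z = 15
t = -16542
(24*(Z + 62) - 43*454)/(t - 20981) = (24*(15 + 62) - 43*454)/(-16542 - 20981) = (24*77 - 19522)/(-37523) = (1848 - 19522)*(-1/37523) = -17674*(-1/37523) = 17674/37523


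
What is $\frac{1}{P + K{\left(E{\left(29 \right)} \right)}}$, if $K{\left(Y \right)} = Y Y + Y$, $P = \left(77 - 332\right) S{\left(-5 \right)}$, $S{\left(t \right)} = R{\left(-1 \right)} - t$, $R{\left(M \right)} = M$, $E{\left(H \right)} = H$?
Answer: $- \frac{1}{150} \approx -0.0066667$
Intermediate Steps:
$S{\left(t \right)} = -1 - t$
$P = -1020$ ($P = \left(77 - 332\right) \left(-1 - -5\right) = - 255 \left(-1 + 5\right) = \left(-255\right) 4 = -1020$)
$K{\left(Y \right)} = Y + Y^{2}$ ($K{\left(Y \right)} = Y^{2} + Y = Y + Y^{2}$)
$\frac{1}{P + K{\left(E{\left(29 \right)} \right)}} = \frac{1}{-1020 + 29 \left(1 + 29\right)} = \frac{1}{-1020 + 29 \cdot 30} = \frac{1}{-1020 + 870} = \frac{1}{-150} = - \frac{1}{150}$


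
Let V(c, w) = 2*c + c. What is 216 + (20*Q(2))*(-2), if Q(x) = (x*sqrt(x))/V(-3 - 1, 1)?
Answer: 216 + 20*sqrt(2)/3 ≈ 225.43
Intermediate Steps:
V(c, w) = 3*c
Q(x) = -x**(3/2)/12 (Q(x) = (x*sqrt(x))/((3*(-3 - 1))) = x**(3/2)/((3*(-4))) = x**(3/2)/(-12) = x**(3/2)*(-1/12) = -x**(3/2)/12)
216 + (20*Q(2))*(-2) = 216 + (20*(-sqrt(2)/6))*(-2) = 216 - 10*sqrt(2)/3*(-2) = 216 + 20*sqrt(2)/3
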